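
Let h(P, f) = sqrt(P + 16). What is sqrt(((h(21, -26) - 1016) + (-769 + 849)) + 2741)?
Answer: sqrt(1805 + sqrt(37)) ≈ 42.557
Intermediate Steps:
h(P, f) = sqrt(16 + P)
sqrt(((h(21, -26) - 1016) + (-769 + 849)) + 2741) = sqrt(((sqrt(16 + 21) - 1016) + (-769 + 849)) + 2741) = sqrt(((sqrt(37) - 1016) + 80) + 2741) = sqrt(((-1016 + sqrt(37)) + 80) + 2741) = sqrt((-936 + sqrt(37)) + 2741) = sqrt(1805 + sqrt(37))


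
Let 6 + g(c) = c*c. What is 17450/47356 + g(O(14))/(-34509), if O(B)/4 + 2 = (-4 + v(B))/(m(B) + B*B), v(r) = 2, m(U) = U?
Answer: 3304228158517/9008572724550 ≈ 0.36679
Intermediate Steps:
O(B) = -8 - 8/(B + B²) (O(B) = -8 + 4*((-4 + 2)/(B + B*B)) = -8 + 4*(-2/(B + B²)) = -8 - 8/(B + B²))
g(c) = -6 + c² (g(c) = -6 + c*c = -6 + c²)
17450/47356 + g(O(14))/(-34509) = 17450/47356 + (-6 + (8*(-1 - 1*14 - 1*14²)/(14*(1 + 14)))²)/(-34509) = 17450*(1/47356) + (-6 + (8*(1/14)*(-1 - 14 - 1*196)/15)²)*(-1/34509) = 8725/23678 + (-6 + (8*(1/14)*(1/15)*(-1 - 14 - 196))²)*(-1/34509) = 8725/23678 + (-6 + (8*(1/14)*(1/15)*(-211))²)*(-1/34509) = 8725/23678 + (-6 + (-844/105)²)*(-1/34509) = 8725/23678 + (-6 + 712336/11025)*(-1/34509) = 8725/23678 + (646186/11025)*(-1/34509) = 8725/23678 - 646186/380461725 = 3304228158517/9008572724550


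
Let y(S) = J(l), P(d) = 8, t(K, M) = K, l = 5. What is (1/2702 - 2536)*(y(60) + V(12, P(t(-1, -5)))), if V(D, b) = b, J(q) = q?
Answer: -89079523/2702 ≈ -32968.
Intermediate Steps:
y(S) = 5
(1/2702 - 2536)*(y(60) + V(12, P(t(-1, -5)))) = (1/2702 - 2536)*(5 + 8) = (1/2702 - 2536)*13 = -6852271/2702*13 = -89079523/2702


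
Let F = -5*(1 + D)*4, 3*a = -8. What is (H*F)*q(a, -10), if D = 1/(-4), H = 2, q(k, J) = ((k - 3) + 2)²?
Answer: -1210/3 ≈ -403.33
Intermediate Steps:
a = -8/3 (a = (⅓)*(-8) = -8/3 ≈ -2.6667)
q(k, J) = (-1 + k)² (q(k, J) = ((-3 + k) + 2)² = (-1 + k)²)
D = -¼ ≈ -0.25000
F = -15 (F = -5*(1 - ¼)*4 = -5*¾*4 = -15/4*4 = -15)
(H*F)*q(a, -10) = (2*(-15))*(-1 - 8/3)² = -30*(-11/3)² = -30*121/9 = -1210/3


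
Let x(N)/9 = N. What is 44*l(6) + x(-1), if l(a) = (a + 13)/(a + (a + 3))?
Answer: 701/15 ≈ 46.733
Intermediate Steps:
x(N) = 9*N
l(a) = (13 + a)/(3 + 2*a) (l(a) = (13 + a)/(a + (3 + a)) = (13 + a)/(3 + 2*a))
44*l(6) + x(-1) = 44*((13 + 6)/(3 + 2*6)) + 9*(-1) = 44*(19/(3 + 12)) - 9 = 44*(19/15) - 9 = 836/15 - 9 = 701/15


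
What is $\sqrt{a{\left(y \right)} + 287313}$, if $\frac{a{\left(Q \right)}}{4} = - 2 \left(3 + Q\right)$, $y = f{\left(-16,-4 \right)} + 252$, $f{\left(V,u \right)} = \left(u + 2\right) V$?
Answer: $\sqrt{285017} \approx 533.87$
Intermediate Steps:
$f{\left(V,u \right)} = V \left(2 + u\right)$ ($f{\left(V,u \right)} = \left(2 + u\right) V = V \left(2 + u\right)$)
$y = 284$ ($y = - 16 \left(2 - 4\right) + 252 = \left(-16\right) \left(-2\right) + 252 = 32 + 252 = 284$)
$a{\left(Q \right)} = -24 - 8 Q$ ($a{\left(Q \right)} = 4 \left(- 2 \left(3 + Q\right)\right) = 4 \left(-6 - 2 Q\right) = -24 - 8 Q$)
$\sqrt{a{\left(y \right)} + 287313} = \sqrt{\left(-24 - 2272\right) + 287313} = \sqrt{-2296 + 287313} = \sqrt{285017}$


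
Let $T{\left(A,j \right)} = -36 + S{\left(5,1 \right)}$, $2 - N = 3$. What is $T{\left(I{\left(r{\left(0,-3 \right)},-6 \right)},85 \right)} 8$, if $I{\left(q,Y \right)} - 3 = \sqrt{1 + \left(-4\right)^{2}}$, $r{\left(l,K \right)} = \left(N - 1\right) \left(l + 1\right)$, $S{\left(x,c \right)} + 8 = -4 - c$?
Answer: $-392$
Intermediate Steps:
$N = -1$ ($N = 2 - 3 = -1$)
$S{\left(x,c \right)} = -12 - c$ ($S{\left(x,c \right)} = -8 - \left(4 + c\right) = -12 - c$)
$r{\left(l,K \right)} = -2 - 2 l$ ($r{\left(l,K \right)} = \left(-1 - 1\right) \left(l + 1\right) = - 2 \left(1 + l\right) = -2 - 2 l$)
$I{\left(q,Y \right)} = 3 + \sqrt{17}$ ($I{\left(q,Y \right)} = 3 + \sqrt{1 + \left(-4\right)^{2}} = 3 + \sqrt{1 + 16} = 3 + \sqrt{17}$)
$T{\left(A,j \right)} = -49$ ($T{\left(A,j \right)} = -36 - 13 = -49$)
$T{\left(I{\left(r{\left(0,-3 \right)},-6 \right)},85 \right)} 8 = \left(-49\right) 8 = -392$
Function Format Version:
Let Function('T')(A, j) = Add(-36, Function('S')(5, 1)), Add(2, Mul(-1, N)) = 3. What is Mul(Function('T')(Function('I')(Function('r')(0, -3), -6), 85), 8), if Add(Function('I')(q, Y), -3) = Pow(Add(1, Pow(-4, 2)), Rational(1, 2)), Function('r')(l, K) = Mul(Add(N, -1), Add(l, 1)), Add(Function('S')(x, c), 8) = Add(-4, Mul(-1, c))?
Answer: -392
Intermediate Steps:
N = -1 (N = Add(2, Mul(-1, 3)) = Add(2, -3) = -1)
Function('S')(x, c) = Add(-12, Mul(-1, c)) (Function('S')(x, c) = Add(-8, Add(-4, Mul(-1, c))) = Add(-12, Mul(-1, c)))
Function('r')(l, K) = Add(-2, Mul(-2, l)) (Function('r')(l, K) = Mul(Add(-1, -1), Add(l, 1)) = Mul(-2, Add(1, l)) = Add(-2, Mul(-2, l)))
Function('I')(q, Y) = Add(3, Pow(17, Rational(1, 2))) (Function('I')(q, Y) = Add(3, Pow(Add(1, Pow(-4, 2)), Rational(1, 2))) = Add(3, Pow(Add(1, 16), Rational(1, 2))) = Add(3, Pow(17, Rational(1, 2))))
Function('T')(A, j) = -49 (Function('T')(A, j) = Add(-36, Add(-12, Mul(-1, 1))) = Add(-36, Add(-12, -1)) = Add(-36, -13) = -49)
Mul(Function('T')(Function('I')(Function('r')(0, -3), -6), 85), 8) = Mul(-49, 8) = -392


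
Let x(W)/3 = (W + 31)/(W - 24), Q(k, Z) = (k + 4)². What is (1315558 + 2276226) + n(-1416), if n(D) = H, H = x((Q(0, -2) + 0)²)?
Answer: 833294749/232 ≈ 3.5918e+6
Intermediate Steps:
Q(k, Z) = (4 + k)²
x(W) = 3*(31 + W)/(-24 + W) (x(W) = 3*((W + 31)/(W - 24)) = 3*((31 + W)/(-24 + W)) = 3*(31 + W)/(-24 + W))
H = 861/232 (H = 3*(31 + ((4 + 0)² + 0)²)/(-24 + ((4 + 0)² + 0)²) = 3*(31 + (4² + 0)²)/(-24 + (4² + 0)²) = 3*(31 + (16 + 0)²)/(-24 + (16 + 0)²) = 3*(31 + 16²)/(-24 + 16²) = 3*(31 + 256)/(-24 + 256) = 3*287/232 = 3*(1/232)*287 = 861/232 ≈ 3.7112)
n(D) = 861/232
(1315558 + 2276226) + n(-1416) = (1315558 + 2276226) + 861/232 = 3591784 + 861/232 = 833294749/232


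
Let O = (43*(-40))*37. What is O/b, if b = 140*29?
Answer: -3182/203 ≈ -15.675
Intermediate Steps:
O = -63640 (O = -1720*37 = -63640)
b = 4060
O/b = -63640/4060 = -63640*1/4060 = -3182/203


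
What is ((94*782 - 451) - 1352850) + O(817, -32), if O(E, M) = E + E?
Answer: -1278159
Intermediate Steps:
O(E, M) = 2*E
((94*782 - 451) - 1352850) + O(817, -32) = ((94*782 - 451) - 1352850) + 2*817 = ((73508 - 451) - 1352850) + 1634 = (73057 - 1352850) + 1634 = -1279793 + 1634 = -1278159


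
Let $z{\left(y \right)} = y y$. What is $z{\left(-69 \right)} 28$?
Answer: $133308$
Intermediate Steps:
$z{\left(y \right)} = y^{2}$
$z{\left(-69 \right)} 28 = \left(-69\right)^{2} \cdot 28 = 4761 \cdot 28 = 133308$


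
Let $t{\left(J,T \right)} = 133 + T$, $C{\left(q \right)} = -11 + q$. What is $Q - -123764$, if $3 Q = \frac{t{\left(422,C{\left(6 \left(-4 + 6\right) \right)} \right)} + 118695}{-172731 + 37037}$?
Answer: $\frac{50381977819}{407082} \approx 1.2376 \cdot 10^{5}$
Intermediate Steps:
$Q = - \frac{118829}{407082}$ ($Q = \frac{\left(\left(133 - \left(11 - 6 \left(-4 + 6\right)\right)\right) + 118695\right) \frac{1}{-172731 + 37037}}{3} = \frac{\left(\left(133 + \left(-11 + 6 \cdot 2\right)\right) + 118695\right) \frac{1}{-135694}}{3} = \frac{\left(\left(133 + \left(-11 + 12\right)\right) + 118695\right) \left(- \frac{1}{135694}\right)}{3} = \frac{\left(\left(133 + 1\right) + 118695\right) \left(- \frac{1}{135694}\right)}{3} = \frac{\left(134 + 118695\right) \left(- \frac{1}{135694}\right)}{3} = \frac{118829 \left(- \frac{1}{135694}\right)}{3} = \frac{1}{3} \left(- \frac{118829}{135694}\right) = - \frac{118829}{407082} \approx -0.2919$)
$Q - -123764 = - \frac{118829}{407082} - -123764 = - \frac{118829}{407082} + 123764 = \frac{50381977819}{407082}$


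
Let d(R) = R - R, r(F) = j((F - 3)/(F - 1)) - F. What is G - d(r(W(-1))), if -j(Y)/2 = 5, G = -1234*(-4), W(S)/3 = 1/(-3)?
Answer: 4936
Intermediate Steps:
W(S) = -1 (W(S) = 3/(-3) = 3*(-1/3) = -1)
G = 4936
j(Y) = -10 (j(Y) = -2*5 = -10)
r(F) = -10 - F
d(R) = 0
G - d(r(W(-1))) = 4936 - 1*0 = 4936 + 0 = 4936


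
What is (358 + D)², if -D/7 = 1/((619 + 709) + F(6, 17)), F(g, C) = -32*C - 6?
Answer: 77571719289/605284 ≈ 1.2816e+5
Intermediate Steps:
F(g, C) = -6 - 32*C
D = -7/778 (D = -7/((619 + 709) + (-6 - 32*17)) = -7/(1328 + (-6 - 544)) = -7/(1328 - 550) = -7/778 ≈ -0.0089974)
(358 + D)² = (358 - 7/778)² = (278517/778)² = 77571719289/605284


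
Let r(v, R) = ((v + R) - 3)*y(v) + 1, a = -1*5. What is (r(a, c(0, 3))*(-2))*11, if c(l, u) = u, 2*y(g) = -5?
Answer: -297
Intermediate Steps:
y(g) = -5/2 (y(g) = (½)*(-5) = -5/2)
a = -5
r(v, R) = 17/2 - 5*R/2 - 5*v/2 (r(v, R) = ((v + R) - 3)*(-5/2) + 1 = ((R + v) - 3)*(-5/2) + 1 = (-3 + R + v)*(-5/2) + 1 = (15/2 - 5*R/2 - 5*v/2) + 1 = 17/2 - 5*R/2 - 5*v/2)
(r(a, c(0, 3))*(-2))*11 = ((17/2 - 5/2*3 - 5/2*(-5))*(-2))*11 = ((17/2 - 15/2 + 25/2)*(-2))*11 = ((27/2)*(-2))*11 = -27*11 = -297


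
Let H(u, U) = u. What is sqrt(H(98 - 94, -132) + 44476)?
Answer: 8*sqrt(695) ≈ 210.90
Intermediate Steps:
sqrt(H(98 - 94, -132) + 44476) = sqrt((98 - 94) + 44476) = sqrt(4 + 44476) = sqrt(44480) = 8*sqrt(695)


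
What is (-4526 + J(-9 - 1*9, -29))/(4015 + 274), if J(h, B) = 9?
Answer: -4517/4289 ≈ -1.0532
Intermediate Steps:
(-4526 + J(-9 - 1*9, -29))/(4015 + 274) = (-4526 + 9)/(4015 + 274) = -4517/4289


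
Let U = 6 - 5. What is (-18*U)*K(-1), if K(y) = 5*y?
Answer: 90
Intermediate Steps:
U = 1
(-18*U)*K(-1) = (-18*1)*(5*(-1)) = -18*(-5) = 90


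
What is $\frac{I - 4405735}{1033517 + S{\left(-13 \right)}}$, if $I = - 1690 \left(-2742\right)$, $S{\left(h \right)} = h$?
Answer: $\frac{228245}{1033504} \approx 0.22085$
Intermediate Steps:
$I = 4633980$ ($I = \left(-1\right) \left(-4633980\right) = 4633980$)
$\frac{I - 4405735}{1033517 + S{\left(-13 \right)}} = \frac{4633980 - 4405735}{1033517 - 13} = \frac{228245}{1033504}$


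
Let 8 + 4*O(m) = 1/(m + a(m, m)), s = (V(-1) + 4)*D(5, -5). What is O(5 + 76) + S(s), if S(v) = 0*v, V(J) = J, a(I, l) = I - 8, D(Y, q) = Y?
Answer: -1231/616 ≈ -1.9984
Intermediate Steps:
a(I, l) = -8 + I
s = 15 (s = (-1 + 4)*5 = 3*5 = 15)
O(m) = -2 + 1/(4*(-8 + 2*m)) (O(m) = -2 + 1/(4*(m + (-8 + m))) = -2 + 1/(4*(-8 + 2*m)))
S(v) = 0
O(5 + 76) + S(s) = (65 - 16*(5 + 76))/(8*(-4 + (5 + 76))) + 0 = (65 - 16*81)/(8*(-4 + 81)) + 0 = (⅛)*(65 - 1296)/77 + 0 = (⅛)*(1/77)*(-1231) + 0 = -1231/616 + 0 = -1231/616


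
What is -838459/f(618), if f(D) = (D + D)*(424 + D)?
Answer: -838459/1287912 ≈ -0.65102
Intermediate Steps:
f(D) = 2*D*(424 + D) (f(D) = (2*D)*(424 + D) = 2*D*(424 + D))
-838459/f(618) = -838459*1/(1236*(424 + 618)) = -838459/(2*618*1042) = -838459/1287912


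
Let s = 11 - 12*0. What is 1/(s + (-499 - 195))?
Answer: -1/683 ≈ -0.0014641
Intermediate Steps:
s = 11 (s = 11 + 0 = 11)
1/(s + (-499 - 195)) = 1/(11 + (-499 - 195)) = 1/(11 - 694) = 1/(-683) = -1/683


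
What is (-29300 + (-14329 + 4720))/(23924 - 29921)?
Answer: 38909/5997 ≈ 6.4881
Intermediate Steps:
(-29300 + (-14329 + 4720))/(23924 - 29921) = (-29300 - 9609)/(-5997) = -38909*(-1/5997) = 38909/5997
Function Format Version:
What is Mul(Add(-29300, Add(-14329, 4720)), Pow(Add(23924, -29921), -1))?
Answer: Rational(38909, 5997) ≈ 6.4881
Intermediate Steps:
Mul(Add(-29300, Add(-14329, 4720)), Pow(Add(23924, -29921), -1)) = Mul(Add(-29300, -9609), Pow(-5997, -1)) = Mul(-38909, Rational(-1, 5997)) = Rational(38909, 5997)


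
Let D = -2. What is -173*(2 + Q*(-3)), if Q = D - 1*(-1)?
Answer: -865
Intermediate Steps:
Q = -1 (Q = -2 - 1*(-1) = -2 + 1 = -1)
-173*(2 + Q*(-3)) = -173*(2 - 1*(-3)) = -173*(2 + 3) = -173*5 = -865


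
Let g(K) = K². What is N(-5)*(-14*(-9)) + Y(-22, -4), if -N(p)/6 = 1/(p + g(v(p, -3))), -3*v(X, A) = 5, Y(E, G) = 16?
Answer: 1781/5 ≈ 356.20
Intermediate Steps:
v(X, A) = -5/3 (v(X, A) = -⅓*5 = -5/3)
N(p) = -6/(25/9 + p) (N(p) = -6/(p + (-5/3)²) = -6/(p + 25/9) = -6/(25/9 + p))
N(-5)*(-14*(-9)) + Y(-22, -4) = (-54/(25 + 9*(-5)))*(-14*(-9)) + 16 = -54/(25 - 45)*126 + 16 = -54/(-20)*126 + 16 = -54*(-1/20)*126 + 16 = (27/10)*126 + 16 = 1701/5 + 16 = 1781/5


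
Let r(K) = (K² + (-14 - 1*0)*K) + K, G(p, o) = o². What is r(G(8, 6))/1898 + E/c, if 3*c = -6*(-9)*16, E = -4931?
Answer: -4560287/273312 ≈ -16.685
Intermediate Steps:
r(K) = K² - 13*K (r(K) = (K² + (-14 + 0)*K) + K = (K² - 14*K) + K = K² - 13*K)
c = 288 (c = (-6*(-9)*16)/3 = (54*16)/3 = (⅓)*864 = 288)
r(G(8, 6))/1898 + E/c = (6²*(-13 + 6²))/1898 - 4931/288 = (36*(-13 + 36))*(1/1898) - 4931*1/288 = (36*23)*(1/1898) - 4931/288 = 828*(1/1898) - 4931/288 = 414/949 - 4931/288 = -4560287/273312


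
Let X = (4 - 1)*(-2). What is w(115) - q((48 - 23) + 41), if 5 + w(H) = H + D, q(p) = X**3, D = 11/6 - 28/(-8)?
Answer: 994/3 ≈ 331.33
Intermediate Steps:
D = 16/3 (D = 11*(1/6) - 28*(-1/8) = 11/6 + 7/2 = 16/3 ≈ 5.3333)
X = -6 (X = 3*(-2) = -6)
q(p) = -216 (q(p) = (-6)**3 = -216)
w(H) = 1/3 + H (w(H) = -5 + (H + 16/3) = -5 + (16/3 + H) = 1/3 + H)
w(115) - q((48 - 23) + 41) = (1/3 + 115) - 1*(-216) = 346/3 + 216 = 994/3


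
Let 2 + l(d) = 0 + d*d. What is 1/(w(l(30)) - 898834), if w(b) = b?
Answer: -1/897936 ≈ -1.1137e-6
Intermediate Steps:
l(d) = -2 + d**2 (l(d) = -2 + (0 + d*d) = -2 + (0 + d**2) = -2 + d**2)
1/(w(l(30)) - 898834) = 1/((-2 + 30**2) - 898834) = 1/((-2 + 900) - 898834) = 1/(898 - 898834) = 1/(-897936) = -1/897936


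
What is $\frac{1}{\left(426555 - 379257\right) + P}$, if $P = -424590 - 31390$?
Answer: $- \frac{1}{408682} \approx -2.4469 \cdot 10^{-6}$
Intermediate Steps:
$P = -455980$
$\frac{1}{\left(426555 - 379257\right) + P} = \frac{1}{\left(426555 - 379257\right) - 455980} = \frac{1}{47298 - 455980} = \frac{1}{-408682} = - \frac{1}{408682}$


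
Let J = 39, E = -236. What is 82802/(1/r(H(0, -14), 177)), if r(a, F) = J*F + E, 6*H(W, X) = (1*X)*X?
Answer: 552040934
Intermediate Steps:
H(W, X) = X**2/6 (H(W, X) = ((1*X)*X)/6 = (X*X)/6 = X**2/6)
r(a, F) = -236 + 39*F (r(a, F) = 39*F - 236 = -236 + 39*F)
82802/(1/r(H(0, -14), 177)) = 82802/(1/(-236 + 39*177)) = 82802/(1/(-236 + 6903)) = 82802/(1/6667) = 82802*6667 = 552040934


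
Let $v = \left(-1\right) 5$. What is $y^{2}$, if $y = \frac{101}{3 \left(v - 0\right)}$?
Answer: $\frac{10201}{225} \approx 45.338$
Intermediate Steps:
$v = -5$
$y = - \frac{101}{15}$ ($y = \frac{101}{3 \left(-5 - 0\right)} = \frac{101}{3 \left(-5 + 0\right)} = \frac{101}{3 \left(-5\right)} = \frac{101}{-15} = 101 \left(- \frac{1}{15}\right) = - \frac{101}{15} \approx -6.7333$)
$y^{2} = \left(- \frac{101}{15}\right)^{2} = \frac{10201}{225}$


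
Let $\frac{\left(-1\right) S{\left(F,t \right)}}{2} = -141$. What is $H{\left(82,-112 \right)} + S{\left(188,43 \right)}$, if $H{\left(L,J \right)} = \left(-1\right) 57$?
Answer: $225$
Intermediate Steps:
$S{\left(F,t \right)} = 282$ ($S{\left(F,t \right)} = \left(-2\right) \left(-141\right) = 282$)
$H{\left(L,J \right)} = -57$
$H{\left(82,-112 \right)} + S{\left(188,43 \right)} = -57 + 282 = 225$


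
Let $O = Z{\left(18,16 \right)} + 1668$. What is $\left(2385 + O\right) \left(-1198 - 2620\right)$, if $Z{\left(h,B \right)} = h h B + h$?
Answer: $-35335590$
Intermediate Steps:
$Z{\left(h,B \right)} = h + B h^{2}$ ($Z{\left(h,B \right)} = h^{2} B + h = B h^{2} + h = h + B h^{2}$)
$O = 6870$ ($O = 18 \left(1 + 16 \cdot 18\right) + 1668 = 18 \left(1 + 288\right) + 1668 = 18 \cdot 289 + 1668 = 5202 + 1668 = 6870$)
$\left(2385 + O\right) \left(-1198 - 2620\right) = \left(2385 + 6870\right) \left(-1198 - 2620\right) = 9255 \left(-3818\right) = -35335590$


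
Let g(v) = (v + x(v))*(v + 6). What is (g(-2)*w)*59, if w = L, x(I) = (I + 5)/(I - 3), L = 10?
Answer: -6136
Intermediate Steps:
x(I) = (5 + I)/(-3 + I)
w = 10
g(v) = (6 + v)*(v + (5 + v)/(-3 + v)) (g(v) = (v + (5 + v)/(-3 + v))*(v + 6) = (v + (5 + v)/(-3 + v))*(6 + v) = (6 + v)*(v + (5 + v)/(-3 + v)))
(g(-2)*w)*59 = (((30 + (-2)³ - 7*(-2) + 4*(-2)²)/(-3 - 2))*10)*59 = (((30 - 8 + 14 + 4*4)/(-5))*10)*59 = (-(30 - 8 + 14 + 16)/5*10)*59 = (-⅕*52*10)*59 = -52/5*10*59 = -104*59 = -6136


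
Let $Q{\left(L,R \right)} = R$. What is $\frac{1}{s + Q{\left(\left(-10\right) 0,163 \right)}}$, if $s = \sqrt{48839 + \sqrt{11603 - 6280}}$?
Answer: $\frac{1}{163 + \sqrt{48839 + \sqrt{5323}}} \approx 0.0026031$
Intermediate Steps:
$s = \sqrt{48839 + \sqrt{5323}} \approx 221.16$
$\frac{1}{s + Q{\left(\left(-10\right) 0,163 \right)}} = \frac{1}{\sqrt{48839 + \sqrt{5323}} + 163} = \frac{1}{163 + \sqrt{48839 + \sqrt{5323}}}$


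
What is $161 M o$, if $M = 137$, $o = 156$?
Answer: $3440892$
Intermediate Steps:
$161 M o = 161 \cdot 137 \cdot 156 = 22057 \cdot 156 = 3440892$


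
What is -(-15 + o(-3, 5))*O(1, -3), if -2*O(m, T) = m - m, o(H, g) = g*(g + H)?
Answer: 0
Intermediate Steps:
o(H, g) = g*(H + g)
O(m, T) = 0 (O(m, T) = -(m - m)/2 = -1/2*0 = 0)
-(-15 + o(-3, 5))*O(1, -3) = -(-15 + 5*(-3 + 5))*0 = -(-15 + 5*2)*0 = -(-15 + 10)*0 = -(-5)*0 = -1*0 = 0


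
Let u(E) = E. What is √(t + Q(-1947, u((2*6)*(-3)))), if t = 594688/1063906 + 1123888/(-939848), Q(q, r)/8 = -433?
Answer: 3*I*√1503477749534839837555342/62494370393 ≈ 58.861*I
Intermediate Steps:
Q(q, r) = -3464 (Q(q, r) = 8*(-433) = -3464)
t = -39799678694/62494370393 (t = 594688*(1/1063906) + 1123888*(-1/939848) = 297344/531953 - 140486/117481 = -39799678694/62494370393 ≈ -0.63685)
√(t + Q(-1947, u((2*6)*(-3)))) = √(-39799678694/62494370393 - 3464) = √(-216520298720046/62494370393) = 3*I*√1503477749534839837555342/62494370393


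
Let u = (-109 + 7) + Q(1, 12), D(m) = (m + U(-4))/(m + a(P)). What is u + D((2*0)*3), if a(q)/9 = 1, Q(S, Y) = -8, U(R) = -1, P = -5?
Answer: -991/9 ≈ -110.11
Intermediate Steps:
a(q) = 9 (a(q) = 9*1 = 9)
D(m) = (-1 + m)/(9 + m) (D(m) = (m - 1)/(m + 9) = (-1 + m)/(9 + m))
u = -110 (u = (-109 + 7) - 8 = -102 - 8 = -110)
u + D((2*0)*3) = -110 + (-1 + (2*0)*3)/(9 + (2*0)*3) = -110 + (-1 + 0*3)/(9 + 0*3) = -110 + (-1 + 0)/(9 + 0) = -110 - 1/9 = -110 + (⅑)*(-1) = -110 - ⅑ = -991/9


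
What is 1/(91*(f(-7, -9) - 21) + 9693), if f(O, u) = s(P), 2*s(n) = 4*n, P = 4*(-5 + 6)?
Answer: 1/8510 ≈ 0.00011751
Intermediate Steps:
P = 4 (P = 4*1 = 4)
s(n) = 2*n (s(n) = (4*n)/2 = 2*n)
f(O, u) = 8 (f(O, u) = 2*4 = 8)
1/(91*(f(-7, -9) - 21) + 9693) = 1/(91*(8 - 21) + 9693) = 1/(91*(-13) + 9693) = 1/(-1183 + 9693) = 1/8510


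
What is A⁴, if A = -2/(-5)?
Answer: 16/625 ≈ 0.025600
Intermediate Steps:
A = ⅖ (A = -2*(-⅕) = ⅖ ≈ 0.40000)
A⁴ = (⅖)⁴ = 16/625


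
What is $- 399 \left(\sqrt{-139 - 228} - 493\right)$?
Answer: $196707 - 399 i \sqrt{367} \approx 1.9671 \cdot 10^{5} - 7643.7 i$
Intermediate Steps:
$- 399 \left(\sqrt{-139 - 228} - 493\right) = - 399 \left(\sqrt{-367} - 493\right) = - 399 \left(i \sqrt{367} - 493\right) = - 399 \left(-493 + i \sqrt{367}\right) = 196707 - 399 i \sqrt{367}$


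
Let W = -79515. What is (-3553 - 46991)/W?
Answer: 1872/2945 ≈ 0.63565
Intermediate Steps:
(-3553 - 46991)/W = (-3553 - 46991)/(-79515) = -50544*(-1/79515) = 1872/2945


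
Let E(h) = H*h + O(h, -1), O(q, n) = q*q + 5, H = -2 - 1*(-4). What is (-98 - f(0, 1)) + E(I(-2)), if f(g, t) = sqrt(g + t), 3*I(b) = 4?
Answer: -806/9 ≈ -89.556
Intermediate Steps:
I(b) = 4/3 (I(b) = (1/3)*4 = 4/3)
H = 2 (H = -2 + 4 = 2)
O(q, n) = 5 + q**2 (O(q, n) = q**2 + 5 = 5 + q**2)
E(h) = 5 + h**2 + 2*h (E(h) = 2*h + (5 + h**2) = 5 + h**2 + 2*h)
(-98 - f(0, 1)) + E(I(-2)) = (-98 - sqrt(0 + 1)) + (5 + (4/3)**2 + 2*(4/3)) = (-98 - sqrt(1)) + (5 + 16/9 + 8/3) = (-98 - 1*1) + 85/9 = (-98 - 1) + 85/9 = -99 + 85/9 = -806/9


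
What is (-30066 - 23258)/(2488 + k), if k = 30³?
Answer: -13331/7372 ≈ -1.8083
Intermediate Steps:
k = 27000
(-30066 - 23258)/(2488 + k) = (-30066 - 23258)/(2488 + 27000) = -53324/29488 = -53324*1/29488 = -13331/7372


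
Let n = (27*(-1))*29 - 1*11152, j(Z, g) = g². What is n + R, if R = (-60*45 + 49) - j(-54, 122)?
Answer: -29470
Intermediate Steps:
R = -17535 (R = (-60*45 + 49) - 1*122² = (-2700 + 49) - 1*14884 = -2651 - 14884 = -17535)
n = -11935 (n = -27*29 - 11152 = -783 - 11152 = -11935)
n + R = -11935 - 17535 = -29470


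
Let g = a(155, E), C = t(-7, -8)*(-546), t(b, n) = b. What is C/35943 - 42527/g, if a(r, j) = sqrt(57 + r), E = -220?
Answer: 1274/11981 - 42527*sqrt(53)/106 ≈ -2920.7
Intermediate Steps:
C = 3822 (C = -7*(-546) = 3822)
g = 2*sqrt(53) (g = sqrt(57 + 155) = sqrt(212) = 2*sqrt(53) ≈ 14.560)
C/35943 - 42527/g = 3822/35943 - 42527*sqrt(53)/106 = 3822*(1/35943) - 42527*sqrt(53)/106 = 1274/11981 - 42527*sqrt(53)/106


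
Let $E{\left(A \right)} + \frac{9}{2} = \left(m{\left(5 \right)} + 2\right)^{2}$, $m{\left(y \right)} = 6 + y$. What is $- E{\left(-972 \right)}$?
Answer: $- \frac{329}{2} \approx -164.5$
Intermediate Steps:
$E{\left(A \right)} = \frac{329}{2}$ ($E{\left(A \right)} = - \frac{9}{2} + \left(\left(6 + 5\right) + 2\right)^{2} = - \frac{9}{2} + \left(11 + 2\right)^{2} = - \frac{9}{2} + 13^{2} = - \frac{9}{2} + 169 = \frac{329}{2}$)
$- E{\left(-972 \right)} = \left(-1\right) \frac{329}{2} = - \frac{329}{2}$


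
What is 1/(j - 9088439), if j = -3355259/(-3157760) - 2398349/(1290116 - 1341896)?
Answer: -8175440640/74301606197468497 ≈ -1.1003e-7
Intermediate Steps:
j = 387357292463/8175440640 (j = -3355259*(-1/3157760) - 2398349/(-51780) = 3355259/3157760 - 2398349*(-1/51780) = 3355259/3157760 + 2398349/51780 = 387357292463/8175440640 ≈ 47.381)
1/(j - 9088439) = 1/(387357292463/8175440640 - 9088439) = 1/(-74301606197468497/8175440640) = -8175440640/74301606197468497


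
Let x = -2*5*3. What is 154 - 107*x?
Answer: 3364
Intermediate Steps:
x = -30 (x = -10*3 = -30)
154 - 107*x = 154 - 107*(-30) = 154 + 3210 = 3364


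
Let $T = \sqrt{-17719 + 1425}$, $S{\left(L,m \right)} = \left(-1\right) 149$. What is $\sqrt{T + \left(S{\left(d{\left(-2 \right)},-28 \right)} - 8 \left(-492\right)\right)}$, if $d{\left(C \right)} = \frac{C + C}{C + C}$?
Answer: $\sqrt{3787 + i \sqrt{16294}} \approx 61.547 + 1.037 i$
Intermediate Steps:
$d{\left(C \right)} = 1$ ($d{\left(C \right)} = \frac{2 C}{2 C} = 2 C \frac{1}{2 C} = 1$)
$S{\left(L,m \right)} = -149$
$T = i \sqrt{16294}$ ($T = \sqrt{-16294} = i \sqrt{16294} \approx 127.65 i$)
$\sqrt{T + \left(S{\left(d{\left(-2 \right)},-28 \right)} - 8 \left(-492\right)\right)} = \sqrt{i \sqrt{16294} - \left(149 + 8 \left(-492\right)\right)} = \sqrt{i \sqrt{16294} - -3787} = \sqrt{i \sqrt{16294} + \left(-149 + 3936\right)} = \sqrt{i \sqrt{16294} + 3787} = \sqrt{3787 + i \sqrt{16294}}$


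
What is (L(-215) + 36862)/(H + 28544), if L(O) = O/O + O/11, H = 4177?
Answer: 405278/359931 ≈ 1.1260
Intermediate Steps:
L(O) = 1 + O/11 (L(O) = 1 + O*(1/11) = 1 + O/11)
(L(-215) + 36862)/(H + 28544) = ((1 + (1/11)*(-215)) + 36862)/(4177 + 28544) = ((1 - 215/11) + 36862)/32721 = (-204/11 + 36862)*(1/32721) = (405278/11)*(1/32721) = 405278/359931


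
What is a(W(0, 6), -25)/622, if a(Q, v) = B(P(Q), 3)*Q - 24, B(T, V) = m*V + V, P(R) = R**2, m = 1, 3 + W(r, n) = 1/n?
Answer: -41/622 ≈ -0.065916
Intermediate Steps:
W(r, n) = -3 + 1/n
B(T, V) = 2*V (B(T, V) = 1*V + V = V + V = 2*V)
a(Q, v) = -24 + 6*Q (a(Q, v) = (2*3)*Q - 24 = 6*Q - 24 = -24 + 6*Q)
a(W(0, 6), -25)/622 = (-24 + 6*(-3 + 1/6))/622 = (-24 + 6*(-3 + 1/6))*(1/622) = (-24 + 6*(-17/6))*(1/622) = (-24 - 17)*(1/622) = -41*1/622 = -41/622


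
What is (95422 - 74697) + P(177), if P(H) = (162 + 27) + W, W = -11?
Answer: 20903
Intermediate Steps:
P(H) = 178 (P(H) = (162 + 27) - 11 = 189 - 11 = 178)
(95422 - 74697) + P(177) = (95422 - 74697) + 178 = 20725 + 178 = 20903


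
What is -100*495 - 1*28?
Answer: -49528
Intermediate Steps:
-100*495 - 1*28 = -49500 - 28 = -49528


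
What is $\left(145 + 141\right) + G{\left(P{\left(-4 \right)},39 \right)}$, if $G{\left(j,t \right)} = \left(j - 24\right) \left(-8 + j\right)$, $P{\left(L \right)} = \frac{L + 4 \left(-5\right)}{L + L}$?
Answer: $391$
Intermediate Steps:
$P{\left(L \right)} = \frac{-20 + L}{2 L}$ ($P{\left(L \right)} = \frac{L - 20}{2 L} = \left(-20 + L\right) \frac{1}{2 L} = \frac{-20 + L}{2 L}$)
$G{\left(j,t \right)} = \left(-24 + j\right) \left(-8 + j\right)$
$\left(145 + 141\right) + G{\left(P{\left(-4 \right)},39 \right)} = \left(145 + 141\right) + \left(192 + \left(\frac{-20 - 4}{2 \left(-4\right)}\right)^{2} - 32 \frac{-20 - 4}{2 \left(-4\right)}\right) = 286 + \left(192 + \left(\frac{1}{2} \left(- \frac{1}{4}\right) \left(-24\right)\right)^{2} - 32 \cdot \frac{1}{2} \left(- \frac{1}{4}\right) \left(-24\right)\right) = 286 + \left(192 + 3^{2} - 96\right) = 286 + \left(192 + 9 - 96\right) = 286 + 105 = 391$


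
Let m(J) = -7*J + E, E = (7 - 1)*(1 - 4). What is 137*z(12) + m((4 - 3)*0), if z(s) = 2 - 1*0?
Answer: 256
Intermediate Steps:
z(s) = 2 (z(s) = 2 + 0 = 2)
E = -18 (E = 6*(-3) = -18)
m(J) = -18 - 7*J (m(J) = -7*J - 18 = -18 - 7*J)
137*z(12) + m((4 - 3)*0) = 137*2 + (-18 - 7*(4 - 3)*0) = 274 + (-18 - 7*0) = 274 + (-18 + 0) = 274 - 18 = 256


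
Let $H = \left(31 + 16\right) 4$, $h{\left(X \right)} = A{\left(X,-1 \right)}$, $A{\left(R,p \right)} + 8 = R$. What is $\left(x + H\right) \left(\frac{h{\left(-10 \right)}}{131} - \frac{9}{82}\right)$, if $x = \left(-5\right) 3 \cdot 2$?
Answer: $- \frac{209745}{5371} \approx -39.051$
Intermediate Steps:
$A{\left(R,p \right)} = -8 + R$
$h{\left(X \right)} = -8 + X$
$H = 188$ ($H = 47 \cdot 4 = 188$)
$x = -30$ ($x = \left(-15\right) 2 = -30$)
$\left(x + H\right) \left(\frac{h{\left(-10 \right)}}{131} - \frac{9}{82}\right) = \left(-30 + 188\right) \left(\frac{-8 - 10}{131} - \frac{9}{82}\right) = 158 \left(\left(-18\right) \frac{1}{131} - \frac{9}{82}\right) = 158 \left(- \frac{18}{131} - \frac{9}{82}\right) = 158 \left(- \frac{2655}{10742}\right) = - \frac{209745}{5371}$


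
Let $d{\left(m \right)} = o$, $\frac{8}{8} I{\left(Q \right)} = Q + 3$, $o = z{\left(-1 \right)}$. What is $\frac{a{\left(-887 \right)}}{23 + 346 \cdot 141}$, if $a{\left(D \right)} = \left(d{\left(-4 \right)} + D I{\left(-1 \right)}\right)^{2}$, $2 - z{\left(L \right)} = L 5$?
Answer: $\frac{3122289}{48809} \approx 63.97$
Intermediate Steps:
$z{\left(L \right)} = 2 - 5 L$ ($z{\left(L \right)} = 2 - L 5 = 2 - 5 L$)
$o = 7$ ($o = 2 - -5 = 2 + 5 = 7$)
$I{\left(Q \right)} = 3 + Q$ ($I{\left(Q \right)} = Q + 3 = 3 + Q$)
$d{\left(m \right)} = 7$
$a{\left(D \right)} = \left(7 + 2 D\right)^{2}$ ($a{\left(D \right)} = \left(7 + D \left(3 - 1\right)\right)^{2} = \left(7 + D 2\right)^{2} = \left(7 + 2 D\right)^{2}$)
$\frac{a{\left(-887 \right)}}{23 + 346 \cdot 141} = \frac{\left(7 + 2 \left(-887\right)\right)^{2}}{23 + 346 \cdot 141} = \frac{\left(7 - 1774\right)^{2}}{23 + 48786} = \frac{\left(-1767\right)^{2}}{48809} = 3122289 \cdot \frac{1}{48809} = \frac{3122289}{48809}$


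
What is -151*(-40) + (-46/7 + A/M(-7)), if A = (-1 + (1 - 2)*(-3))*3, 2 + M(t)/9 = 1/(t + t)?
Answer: 3674162/609 ≈ 6033.1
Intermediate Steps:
M(t) = -18 + 9/(2*t) (M(t) = -18 + 9/(t + t) = -18 + 9/((2*t)) = -18 + 9*(1/(2*t)) = -18 + 9/(2*t))
A = 6 (A = (-1 - 1*(-3))*3 = (-1 + 3)*3 = 2*3 = 6)
-151*(-40) + (-46/7 + A/M(-7)) = -151*(-40) + (-46/7 + 6/(-18 + (9/2)/(-7))) = 6040 + (-46*1/7 + 6/(-18 + (9/2)*(-1/7))) = 6040 + (-46/7 + 6/(-18 - 9/14)) = 6040 + (-46/7 + 6/(-261/14)) = 6040 + (-46/7 + 6*(-14/261)) = 6040 + (-46/7 - 28/87) = 6040 - 4198/609 = 3674162/609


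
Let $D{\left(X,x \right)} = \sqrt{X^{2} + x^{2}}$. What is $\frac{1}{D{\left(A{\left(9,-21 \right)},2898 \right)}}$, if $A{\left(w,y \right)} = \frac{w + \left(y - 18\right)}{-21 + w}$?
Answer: $\frac{2 \sqrt{33593641}}{33593641} \approx 0.00034507$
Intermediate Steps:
$A{\left(w,y \right)} = \frac{-18 + w + y}{-21 + w}$ ($A{\left(w,y \right)} = \frac{w + \left(-18 + y\right)}{-21 + w} = \frac{-18 + w + y}{-21 + w}$)
$\frac{1}{D{\left(A{\left(9,-21 \right)},2898 \right)}} = \frac{1}{\sqrt{\left(\frac{-18 + 9 - 21}{-21 + 9}\right)^{2} + 2898^{2}}} = \frac{1}{\sqrt{\left(\frac{1}{-12} \left(-30\right)\right)^{2} + 8398404}} = \frac{1}{\sqrt{\left(\left(- \frac{1}{12}\right) \left(-30\right)\right)^{2} + 8398404}} = \frac{1}{\sqrt{\left(\frac{5}{2}\right)^{2} + 8398404}} = \frac{1}{\sqrt{\frac{25}{4} + 8398404}} = \frac{1}{\sqrt{\frac{33593641}{4}}} = \frac{1}{\frac{1}{2} \sqrt{33593641}} = \frac{2 \sqrt{33593641}}{33593641}$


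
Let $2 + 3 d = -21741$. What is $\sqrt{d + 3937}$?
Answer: $\frac{2 i \sqrt{7449}}{3} \approx 57.538 i$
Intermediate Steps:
$d = - \frac{21743}{3}$ ($d = - \frac{2}{3} + \frac{1}{3} \left(-21741\right) = - \frac{2}{3} - 7247 = - \frac{21743}{3} \approx -7247.7$)
$\sqrt{d + 3937} = \sqrt{- \frac{21743}{3} + 3937} = \sqrt{- \frac{9932}{3}} = \frac{2 i \sqrt{7449}}{3}$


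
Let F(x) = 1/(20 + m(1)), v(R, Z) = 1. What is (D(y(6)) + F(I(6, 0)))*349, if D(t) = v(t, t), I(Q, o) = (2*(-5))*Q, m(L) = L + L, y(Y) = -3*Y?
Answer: 8027/22 ≈ 364.86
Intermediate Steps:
m(L) = 2*L
I(Q, o) = -10*Q
D(t) = 1
F(x) = 1/22 (F(x) = 1/(20 + 2*1) = 1/(20 + 2) = 1/22)
(D(y(6)) + F(I(6, 0)))*349 = (1 + 1/22)*349 = (23/22)*349 = 8027/22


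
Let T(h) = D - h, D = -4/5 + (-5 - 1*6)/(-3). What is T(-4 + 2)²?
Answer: 5329/225 ≈ 23.684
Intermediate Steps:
D = 43/15 (D = -4*⅕ + (-5 - 6)*(-⅓) = -⅘ - 11*(-⅓) = -⅘ + 11/3 = 43/15 ≈ 2.8667)
T(h) = 43/15 - h
T(-4 + 2)² = (43/15 - (-4 + 2))² = (43/15 - 1*(-2))² = (43/15 + 2)² = (73/15)² = 5329/225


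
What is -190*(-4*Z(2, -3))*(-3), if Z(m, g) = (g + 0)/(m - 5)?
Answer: -2280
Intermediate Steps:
Z(m, g) = g/(-5 + m)
-190*(-4*Z(2, -3))*(-3) = -190*(-(-12)/(-5 + 2))*(-3) = -190*(-(-12)/(-3))*(-3) = -190*(-(-12)*(-1)/3)*(-3) = -190*(-4*1)*(-3) = -(-760)*(-3) = -190*12 = -2280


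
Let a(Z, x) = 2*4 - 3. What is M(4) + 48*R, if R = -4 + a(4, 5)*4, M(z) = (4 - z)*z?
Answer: 768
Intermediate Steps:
M(z) = z*(4 - z)
a(Z, x) = 5 (a(Z, x) = 8 - 3 = 5)
R = 16 (R = -4 + 5*4 = -4 + 20 = 16)
M(4) + 48*R = 4*(4 - 1*4) + 48*16 = 4*(4 - 4) + 768 = 4*0 + 768 = 0 + 768 = 768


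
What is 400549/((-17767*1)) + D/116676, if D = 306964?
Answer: -1474308062/74035089 ≈ -19.914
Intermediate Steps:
400549/((-17767*1)) + D/116676 = 400549/((-17767*1)) + 306964/116676 = 400549/(-17767) + 306964*(1/116676) = 400549*(-1/17767) + 10963/4167 = -400549/17767 + 10963/4167 = -1474308062/74035089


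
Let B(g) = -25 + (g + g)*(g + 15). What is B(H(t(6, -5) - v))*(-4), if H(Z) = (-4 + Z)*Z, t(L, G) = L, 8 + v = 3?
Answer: -56572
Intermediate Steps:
v = -5 (v = -8 + 3 = -5)
H(Z) = Z*(-4 + Z)
B(g) = -25 + 2*g*(15 + g) (B(g) = -25 + (2*g)*(15 + g) = -25 + 2*g*(15 + g))
B(H(t(6, -5) - v))*(-4) = (-25 + 2*((6 - 1*(-5))*(-4 + (6 - 1*(-5))))² + 30*((6 - 1*(-5))*(-4 + (6 - 1*(-5)))))*(-4) = (-25 + 2*((6 + 5)*(-4 + (6 + 5)))² + 30*((6 + 5)*(-4 + (6 + 5))))*(-4) = (-25 + 2*(11*(-4 + 11))² + 30*(11*(-4 + 11)))*(-4) = (-25 + 2*(11*7)² + 30*(11*7))*(-4) = (-25 + 2*77² + 30*77)*(-4) = (-25 + 2*5929 + 2310)*(-4) = (-25 + 11858 + 2310)*(-4) = 14143*(-4) = -56572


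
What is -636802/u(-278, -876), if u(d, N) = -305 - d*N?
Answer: 636802/243833 ≈ 2.6116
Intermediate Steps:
u(d, N) = -305 - N*d
-636802/u(-278, -876) = -636802/(-305 - 1*(-876)*(-278)) = -636802/(-305 - 243528) = -636802/(-243833) = -636802*(-1/243833) = 636802/243833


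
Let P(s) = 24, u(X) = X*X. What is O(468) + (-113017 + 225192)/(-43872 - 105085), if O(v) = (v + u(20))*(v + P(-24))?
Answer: 63612868417/148957 ≈ 4.2706e+5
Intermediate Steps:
u(X) = X**2
O(v) = (24 + v)*(400 + v) (O(v) = (v + 20**2)*(v + 24) = (v + 400)*(24 + v) = (400 + v)*(24 + v) = (24 + v)*(400 + v))
O(468) + (-113017 + 225192)/(-43872 - 105085) = (9600 + 468**2 + 424*468) + (-113017 + 225192)/(-43872 - 105085) = (9600 + 219024 + 198432) + 112175/(-148957) = 427056 + 112175*(-1/148957) = 427056 - 112175/148957 = 63612868417/148957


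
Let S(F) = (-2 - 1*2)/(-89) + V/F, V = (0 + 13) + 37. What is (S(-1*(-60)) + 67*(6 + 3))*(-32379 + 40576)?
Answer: 2643294787/534 ≈ 4.9500e+6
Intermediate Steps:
V = 50 (V = 13 + 37 = 50)
S(F) = 4/89 + 50/F (S(F) = (-2 - 1*2)/(-89) + 50/F = (-2 - 2)*(-1/89) + 50/F = -4*(-1/89) + 50/F = 4/89 + 50/F)
(S(-1*(-60)) + 67*(6 + 3))*(-32379 + 40576) = ((4/89 + 50/((-1*(-60)))) + 67*(6 + 3))*(-32379 + 40576) = ((4/89 + 50/60) + 67*9)*8197 = ((4/89 + 50*(1/60)) + 603)*8197 = ((4/89 + 5/6) + 603)*8197 = (469/534 + 603)*8197 = (322471/534)*8197 = 2643294787/534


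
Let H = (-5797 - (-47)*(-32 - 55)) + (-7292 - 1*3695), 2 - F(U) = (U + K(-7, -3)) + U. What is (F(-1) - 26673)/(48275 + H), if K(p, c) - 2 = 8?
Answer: -8893/9134 ≈ -0.97361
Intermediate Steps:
K(p, c) = 10 (K(p, c) = 2 + 8 = 10)
F(U) = -8 - 2*U (F(U) = 2 - ((U + 10) + U) = 2 - ((10 + U) + U) = 2 - (10 + 2*U) = 2 + (-10 - 2*U) = -8 - 2*U)
H = -20873 (H = (-5797 - (-47)*(-87)) + (-7292 - 3695) = (-5797 - 1*4089) - 10987 = (-5797 - 4089) - 10987 = -9886 - 10987 = -20873)
(F(-1) - 26673)/(48275 + H) = ((-8 - 2*(-1)) - 26673)/(48275 - 20873) = ((-8 + 2) - 26673)/27402 = (-6 - 26673)*(1/27402) = -26679*1/27402 = -8893/9134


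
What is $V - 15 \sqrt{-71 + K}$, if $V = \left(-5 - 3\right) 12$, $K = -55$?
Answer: $-96 - 45 i \sqrt{14} \approx -96.0 - 168.37 i$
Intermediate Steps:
$V = -96$ ($V = \left(-8\right) 12 = -96$)
$V - 15 \sqrt{-71 + K} = -96 - 15 \sqrt{-71 - 55} = -96 - 15 \sqrt{-126} = -96 - 15 \cdot 3 i \sqrt{14} = -96 - 45 i \sqrt{14}$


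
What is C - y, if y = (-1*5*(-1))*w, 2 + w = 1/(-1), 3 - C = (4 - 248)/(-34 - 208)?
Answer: 2056/121 ≈ 16.992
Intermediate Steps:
C = 241/121 (C = 3 - (4 - 248)/(-34 - 208) = 3 - (-244)/(-242) = 3 - (-244)*(-1)/242 = 3 - 1*122/121 = 3 - 122/121 = 241/121 ≈ 1.9917)
w = -3 (w = -2 + 1/(-1) = -2 - 1 = -3)
y = -15 (y = (-1*5*(-1))*(-3) = -5*(-1)*(-3) = 5*(-3) = -15)
C - y = 241/121 - 1*(-15) = 241/121 + 15 = 2056/121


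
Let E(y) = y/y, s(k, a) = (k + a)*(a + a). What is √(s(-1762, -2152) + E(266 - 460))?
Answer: 7*√343793 ≈ 4104.4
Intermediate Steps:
s(k, a) = 2*a*(a + k) (s(k, a) = (a + k)*(2*a) = 2*a*(a + k))
E(y) = 1
√(s(-1762, -2152) + E(266 - 460)) = √(2*(-2152)*(-2152 - 1762) + 1) = √(2*(-2152)*(-3914) + 1) = √(16845856 + 1) = √16845857 = 7*√343793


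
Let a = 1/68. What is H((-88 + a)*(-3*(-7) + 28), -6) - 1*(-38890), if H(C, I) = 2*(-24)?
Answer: 38842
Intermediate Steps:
a = 1/68 ≈ 0.014706
H(C, I) = -48
H((-88 + a)*(-3*(-7) + 28), -6) - 1*(-38890) = -48 - 1*(-38890) = -48 + 38890 = 38842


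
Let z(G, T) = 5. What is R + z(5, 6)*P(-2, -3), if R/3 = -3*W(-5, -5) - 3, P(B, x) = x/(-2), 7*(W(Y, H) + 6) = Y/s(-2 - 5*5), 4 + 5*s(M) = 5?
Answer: 1185/14 ≈ 84.643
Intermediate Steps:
s(M) = ⅕ (s(M) = -⅘ + (⅕)*5 = -⅘ + 1 = ⅕)
W(Y, H) = -6 + 5*Y/7 (W(Y, H) = -6 + (Y/(⅕))/7 = -6 + (Y*5)/7 = -6 + (5*Y)/7 = -6 + 5*Y/7)
P(B, x) = -x/2 (P(B, x) = x*(-½) = -x/2)
R = 540/7 (R = 3*(-3*(-6 + (5/7)*(-5)) - 3) = 3*(-3*(-6 - 25/7) - 3) = 3*(-3*(-67/7) - 3) = 3*(201/7 - 3) = 3*(180/7) = 540/7 ≈ 77.143)
R + z(5, 6)*P(-2, -3) = 540/7 + 5*(-½*(-3)) = 540/7 + 5*(3/2) = 540/7 + 15/2 = 1185/14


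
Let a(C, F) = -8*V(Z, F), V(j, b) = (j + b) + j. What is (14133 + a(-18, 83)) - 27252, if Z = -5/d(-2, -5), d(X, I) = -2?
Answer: -13823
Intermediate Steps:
Z = 5/2 (Z = -5/(-2) = -5*(-½) = 5/2 ≈ 2.5000)
V(j, b) = b + 2*j (V(j, b) = (b + j) + j = b + 2*j)
a(C, F) = -40 - 8*F (a(C, F) = -8*(F + 2*(5/2)) = -8*(F + 5) = -8*(5 + F) = -40 - 8*F)
(14133 + a(-18, 83)) - 27252 = (14133 + (-40 - 8*83)) - 27252 = (14133 + (-40 - 664)) - 27252 = (14133 - 704) - 27252 = 13429 - 27252 = -13823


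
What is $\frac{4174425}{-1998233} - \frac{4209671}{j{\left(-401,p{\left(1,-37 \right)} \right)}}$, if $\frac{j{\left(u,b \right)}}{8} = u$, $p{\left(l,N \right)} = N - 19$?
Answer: $\frac{8398511955943}{6410331464} \approx 1310.2$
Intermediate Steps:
$p{\left(l,N \right)} = -19 + N$ ($p{\left(l,N \right)} = N - 19 = -19 + N$)
$j{\left(u,b \right)} = 8 u$
$\frac{4174425}{-1998233} - \frac{4209671}{j{\left(-401,p{\left(1,-37 \right)} \right)}} = \frac{4174425}{-1998233} - \frac{4209671}{8 \left(-401\right)} = 4174425 \left(- \frac{1}{1998233}\right) - \frac{4209671}{-3208} = - \frac{4174425}{1998233} - - \frac{4209671}{3208} = - \frac{4174425}{1998233} + \frac{4209671}{3208} = \frac{8398511955943}{6410331464}$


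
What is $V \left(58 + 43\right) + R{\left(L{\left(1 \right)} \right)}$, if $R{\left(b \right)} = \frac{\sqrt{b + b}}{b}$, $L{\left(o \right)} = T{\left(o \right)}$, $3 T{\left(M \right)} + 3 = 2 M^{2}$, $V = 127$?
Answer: $12827 - i \sqrt{6} \approx 12827.0 - 2.4495 i$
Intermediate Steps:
$T{\left(M \right)} = -1 + \frac{2 M^{2}}{3}$
$L{\left(o \right)} = -1 + \frac{2 o^{2}}{3}$
$R{\left(b \right)} = \frac{\sqrt{2}}{\sqrt{b}}$ ($R{\left(b \right)} = \frac{\sqrt{2 b}}{b} = \frac{\sqrt{2} \sqrt{b}}{b} = \frac{\sqrt{2}}{\sqrt{b}}$)
$V \left(58 + 43\right) + R{\left(L{\left(1 \right)} \right)} = 127 \left(58 + 43\right) + \frac{\sqrt{2}}{\sqrt{-1 + \frac{2 \cdot 1^{2}}{3}}} = 127 \cdot 101 + \frac{\sqrt{2}}{\sqrt{-1 + \frac{2}{3} \cdot 1}} = 12827 + \frac{\sqrt{2}}{\sqrt{-1 + \frac{2}{3}}} = 12827 + \frac{\sqrt{2}}{\frac{1}{3} i \sqrt{3}} = 12827 + \sqrt{2} \left(- i \sqrt{3}\right) = 12827 - i \sqrt{6}$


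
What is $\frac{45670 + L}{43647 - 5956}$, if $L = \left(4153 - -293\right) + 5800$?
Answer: $\frac{55916}{37691} \approx 1.4835$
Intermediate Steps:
$L = 10246$ ($L = \left(4153 + \left(-25 + 318\right)\right) + 5800 = \left(4153 + 293\right) + 5800 = 4446 + 5800 = 10246$)
$\frac{45670 + L}{43647 - 5956} = \frac{45670 + 10246}{43647 - 5956} = \frac{55916}{37691}$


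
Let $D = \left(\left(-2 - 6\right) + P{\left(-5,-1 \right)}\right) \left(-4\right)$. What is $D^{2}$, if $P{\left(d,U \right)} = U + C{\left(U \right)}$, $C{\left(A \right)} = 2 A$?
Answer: $1936$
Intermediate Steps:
$P{\left(d,U \right)} = 3 U$ ($P{\left(d,U \right)} = U + 2 U = 3 U$)
$D = 44$ ($D = \left(\left(-2 - 6\right) + 3 \left(-1\right)\right) \left(-4\right) = \left(\left(-2 - 6\right) - 3\right) \left(-4\right) = \left(-8 - 3\right) \left(-4\right) = \left(-11\right) \left(-4\right) = 44$)
$D^{2} = 44^{2} = 1936$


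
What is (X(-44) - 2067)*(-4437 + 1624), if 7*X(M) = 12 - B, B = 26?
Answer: 5820097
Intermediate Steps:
X(M) = -2 (X(M) = (12 - 1*26)/7 = (12 - 26)/7 = (1/7)*(-14) = -2)
(X(-44) - 2067)*(-4437 + 1624) = (-2 - 2067)*(-4437 + 1624) = -2069*(-2813) = 5820097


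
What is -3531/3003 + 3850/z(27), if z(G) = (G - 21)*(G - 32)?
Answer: -35356/273 ≈ -129.51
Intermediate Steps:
z(G) = (-32 + G)*(-21 + G) (z(G) = (-21 + G)*(-32 + G) = (-32 + G)*(-21 + G))
-3531/3003 + 3850/z(27) = -3531/3003 + 3850/(672 + 27² - 53*27) = -3531*1/3003 + 3850/(672 + 729 - 1431) = -107/91 + 3850/(-30) = -107/91 + 3850*(-1/30) = -107/91 - 385/3 = -35356/273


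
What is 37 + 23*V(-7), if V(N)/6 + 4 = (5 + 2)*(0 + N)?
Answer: -7277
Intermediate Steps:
V(N) = -24 + 42*N (V(N) = -24 + 6*((5 + 2)*(0 + N)) = -24 + 6*(7*N) = -24 + 42*N)
37 + 23*V(-7) = 37 + 23*(-24 + 42*(-7)) = 37 + 23*(-24 - 294) = 37 + 23*(-318) = 37 - 7314 = -7277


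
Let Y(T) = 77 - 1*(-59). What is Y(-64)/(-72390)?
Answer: -68/36195 ≈ -0.0018787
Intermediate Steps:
Y(T) = 136 (Y(T) = 77 + 59 = 136)
Y(-64)/(-72390) = 136/(-72390) = 136*(-1/72390) = -68/36195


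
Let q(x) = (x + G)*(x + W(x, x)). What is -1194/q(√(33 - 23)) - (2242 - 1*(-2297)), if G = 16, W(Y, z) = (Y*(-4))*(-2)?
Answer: -1674692/369 - 1592*√10/1845 ≈ -4541.2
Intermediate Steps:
W(Y, z) = 8*Y (W(Y, z) = -4*Y*(-2) = 8*Y)
q(x) = 9*x*(16 + x) (q(x) = (x + 16)*(x + 8*x) = (16 + x)*(9*x) = 9*x*(16 + x))
-1194/q(√(33 - 23)) - (2242 - 1*(-2297)) = -1194*1/(9*(16 + √(33 - 23))*√(33 - 23)) - (2242 - 1*(-2297)) = -1194*√10/(90*(16 + √10)) - (2242 + 2297) = -199*√10/(15*(16 + √10)) - 1*4539 = -199*√10/(15*(16 + √10)) - 4539 = -4539 - 199*√10/(15*(16 + √10))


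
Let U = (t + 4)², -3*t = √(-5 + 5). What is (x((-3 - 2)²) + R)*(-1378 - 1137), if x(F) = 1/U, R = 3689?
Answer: -148447875/16 ≈ -9.2780e+6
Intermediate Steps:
t = 0 (t = -√(-5 + 5)/3 = -√0/3 = -⅓*0 = 0)
U = 16 (U = (0 + 4)² = 4² = 16)
x(F) = 1/16
(x((-3 - 2)²) + R)*(-1378 - 1137) = (1/16 + 3689)*(-1378 - 1137) = (59025/16)*(-2515) = -148447875/16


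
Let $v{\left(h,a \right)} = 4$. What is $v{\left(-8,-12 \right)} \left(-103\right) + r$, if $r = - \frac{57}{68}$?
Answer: $- \frac{28073}{68} \approx -412.84$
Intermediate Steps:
$r = - \frac{57}{68}$ ($r = \left(-57\right) \frac{1}{68} = - \frac{57}{68} \approx -0.83823$)
$v{\left(-8,-12 \right)} \left(-103\right) + r = 4 \left(-103\right) - \frac{57}{68} = -412 - \frac{57}{68} = - \frac{28073}{68}$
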